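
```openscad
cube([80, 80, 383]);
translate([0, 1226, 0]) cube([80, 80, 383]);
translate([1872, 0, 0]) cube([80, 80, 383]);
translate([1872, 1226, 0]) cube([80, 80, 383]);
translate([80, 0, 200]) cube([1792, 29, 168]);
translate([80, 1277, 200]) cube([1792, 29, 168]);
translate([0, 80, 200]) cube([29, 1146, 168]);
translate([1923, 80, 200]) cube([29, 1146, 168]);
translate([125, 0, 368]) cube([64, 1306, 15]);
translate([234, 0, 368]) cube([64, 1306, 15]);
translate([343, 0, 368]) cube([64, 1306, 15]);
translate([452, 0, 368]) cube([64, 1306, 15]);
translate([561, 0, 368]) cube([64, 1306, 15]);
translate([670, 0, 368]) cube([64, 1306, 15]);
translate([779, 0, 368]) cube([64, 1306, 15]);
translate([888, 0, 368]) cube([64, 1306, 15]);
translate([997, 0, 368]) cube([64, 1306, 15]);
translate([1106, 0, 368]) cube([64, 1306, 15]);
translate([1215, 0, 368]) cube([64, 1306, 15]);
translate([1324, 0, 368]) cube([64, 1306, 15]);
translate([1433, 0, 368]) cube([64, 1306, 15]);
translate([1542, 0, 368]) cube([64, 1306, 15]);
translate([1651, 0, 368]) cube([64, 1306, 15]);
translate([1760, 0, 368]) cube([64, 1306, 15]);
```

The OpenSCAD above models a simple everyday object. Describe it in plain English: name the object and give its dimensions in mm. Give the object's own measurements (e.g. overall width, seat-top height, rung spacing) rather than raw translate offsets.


A bed frame 1952 mm long (x) by 1306 mm wide (y). Four 80×80 mm corner posts, 383 mm tall, at the corners of the footprint. Four rails of 29 mm thickness and 168 mm height run between adjacent posts with their undersides at z = 200 mm, their outer faces flush with the outside of the frame (the two x-running rails run between the posts' inner faces; the two y-running rails run between the posts' inner faces). 16 slats, each 64 mm wide (x) and 15 mm thick, lie across the top of the two x-running rails, running the full 1306 mm width of the frame in y; along x they sit between the end posts with a 45 mm gap after the −x posts and between neighbouring slats, leaving 48 mm before the +x posts.


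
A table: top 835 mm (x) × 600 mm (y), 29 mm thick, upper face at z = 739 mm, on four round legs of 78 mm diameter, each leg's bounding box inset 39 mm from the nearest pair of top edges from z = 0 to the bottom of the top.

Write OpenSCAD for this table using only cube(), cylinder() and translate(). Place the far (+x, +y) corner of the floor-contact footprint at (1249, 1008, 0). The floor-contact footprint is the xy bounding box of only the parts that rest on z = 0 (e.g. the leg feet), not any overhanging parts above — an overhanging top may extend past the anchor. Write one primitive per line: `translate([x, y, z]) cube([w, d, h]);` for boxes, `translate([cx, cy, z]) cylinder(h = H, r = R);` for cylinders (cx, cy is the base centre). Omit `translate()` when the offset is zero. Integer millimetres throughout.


// leg_h = 739 - 29 = 710
translate([453, 447, 710]) cube([835, 600, 29]);
translate([531, 525, 0]) cylinder(h = 710, r = 39);
translate([1210, 525, 0]) cylinder(h = 710, r = 39);
translate([531, 969, 0]) cylinder(h = 710, r = 39);
translate([1210, 969, 0]) cylinder(h = 710, r = 39);


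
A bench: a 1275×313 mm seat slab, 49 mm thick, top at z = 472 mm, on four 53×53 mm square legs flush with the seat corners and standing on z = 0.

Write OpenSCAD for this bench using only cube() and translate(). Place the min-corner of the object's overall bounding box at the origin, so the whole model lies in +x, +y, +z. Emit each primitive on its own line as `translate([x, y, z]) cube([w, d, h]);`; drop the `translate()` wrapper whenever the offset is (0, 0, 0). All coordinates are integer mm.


translate([0, 0, 423]) cube([1275, 313, 49]);
cube([53, 53, 423]);
translate([0, 260, 0]) cube([53, 53, 423]);
translate([1222, 0, 0]) cube([53, 53, 423]);
translate([1222, 260, 0]) cube([53, 53, 423]);


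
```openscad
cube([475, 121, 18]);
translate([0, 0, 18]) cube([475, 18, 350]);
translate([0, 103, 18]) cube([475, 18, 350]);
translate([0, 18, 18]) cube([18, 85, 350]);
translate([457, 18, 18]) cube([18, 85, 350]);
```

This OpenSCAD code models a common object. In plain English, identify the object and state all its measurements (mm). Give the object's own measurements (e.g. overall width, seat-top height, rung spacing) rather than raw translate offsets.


An open-topped rectangular box: outside dimensions 475×121×368 mm, with a uniform wall and base thickness of 18 mm. The base is a full 475×121 slab on the floor; four walls sit on top of the base. The front and back walls (the −y and +y sides) span the full width; the two side walls fit between them.


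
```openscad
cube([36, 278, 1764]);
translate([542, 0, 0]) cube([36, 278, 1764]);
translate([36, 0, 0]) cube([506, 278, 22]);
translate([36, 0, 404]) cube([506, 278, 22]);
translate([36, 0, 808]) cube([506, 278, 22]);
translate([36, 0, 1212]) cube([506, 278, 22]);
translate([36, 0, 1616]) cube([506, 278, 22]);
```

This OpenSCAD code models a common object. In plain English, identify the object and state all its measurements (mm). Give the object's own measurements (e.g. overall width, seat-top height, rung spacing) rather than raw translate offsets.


An open bookshelf. Two side panels, each 36 mm thick, 278 mm deep and 1764 mm tall, stand 578 mm apart (outside-to-outside). Between them sit 5 shelves, each 22 mm thick and 278 mm deep, spanning the full gap between the sides. The bottom shelf rests on the floor (its underside at z = 0) and the clear gap between one shelf's top and the next shelf's underside is 382 mm.


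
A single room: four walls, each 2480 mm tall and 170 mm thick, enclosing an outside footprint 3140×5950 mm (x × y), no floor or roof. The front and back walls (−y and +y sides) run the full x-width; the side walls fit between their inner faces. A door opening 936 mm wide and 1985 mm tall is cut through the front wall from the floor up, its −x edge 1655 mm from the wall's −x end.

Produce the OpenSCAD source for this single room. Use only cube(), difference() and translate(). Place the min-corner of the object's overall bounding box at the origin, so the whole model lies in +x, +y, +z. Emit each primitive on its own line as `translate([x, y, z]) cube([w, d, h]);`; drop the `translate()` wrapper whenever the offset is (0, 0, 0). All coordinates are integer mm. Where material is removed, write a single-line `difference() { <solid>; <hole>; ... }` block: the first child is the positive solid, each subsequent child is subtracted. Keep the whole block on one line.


difference() { cube([3140, 170, 2480]); translate([1655, 0, 0]) cube([936, 170, 1985]); }
translate([0, 5780, 0]) cube([3140, 170, 2480]);
translate([0, 170, 0]) cube([170, 5610, 2480]);
translate([2970, 170, 0]) cube([170, 5610, 2480]);


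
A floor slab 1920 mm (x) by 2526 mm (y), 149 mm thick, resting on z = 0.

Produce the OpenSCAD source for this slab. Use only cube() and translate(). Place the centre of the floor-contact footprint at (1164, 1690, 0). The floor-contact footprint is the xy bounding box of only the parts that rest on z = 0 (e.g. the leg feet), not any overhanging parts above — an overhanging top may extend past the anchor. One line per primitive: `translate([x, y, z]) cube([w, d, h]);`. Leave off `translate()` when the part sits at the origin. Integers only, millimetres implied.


translate([204, 427, 0]) cube([1920, 2526, 149]);


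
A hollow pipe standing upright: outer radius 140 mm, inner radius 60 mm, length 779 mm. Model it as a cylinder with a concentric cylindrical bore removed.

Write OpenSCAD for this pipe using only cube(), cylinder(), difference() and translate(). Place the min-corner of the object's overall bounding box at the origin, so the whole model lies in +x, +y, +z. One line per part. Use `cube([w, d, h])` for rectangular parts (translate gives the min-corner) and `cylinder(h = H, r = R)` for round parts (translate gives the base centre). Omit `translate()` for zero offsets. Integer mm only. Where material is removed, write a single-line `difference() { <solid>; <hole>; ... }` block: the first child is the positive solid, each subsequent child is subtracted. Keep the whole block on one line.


difference() { translate([140, 140, 0]) cylinder(h = 779, r = 140); translate([140, 140, 0]) cylinder(h = 779, r = 60); }


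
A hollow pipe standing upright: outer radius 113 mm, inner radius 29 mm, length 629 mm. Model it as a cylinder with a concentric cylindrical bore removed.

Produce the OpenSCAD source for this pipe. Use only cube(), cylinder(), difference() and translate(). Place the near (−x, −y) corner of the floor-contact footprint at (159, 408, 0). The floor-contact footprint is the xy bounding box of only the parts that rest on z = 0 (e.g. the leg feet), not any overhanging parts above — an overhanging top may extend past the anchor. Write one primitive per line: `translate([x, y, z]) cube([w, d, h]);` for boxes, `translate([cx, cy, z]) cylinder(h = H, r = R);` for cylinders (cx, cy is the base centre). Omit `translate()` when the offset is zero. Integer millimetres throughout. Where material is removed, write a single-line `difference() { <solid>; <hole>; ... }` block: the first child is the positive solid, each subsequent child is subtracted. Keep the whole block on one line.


difference() { translate([272, 521, 0]) cylinder(h = 629, r = 113); translate([272, 521, 0]) cylinder(h = 629, r = 29); }


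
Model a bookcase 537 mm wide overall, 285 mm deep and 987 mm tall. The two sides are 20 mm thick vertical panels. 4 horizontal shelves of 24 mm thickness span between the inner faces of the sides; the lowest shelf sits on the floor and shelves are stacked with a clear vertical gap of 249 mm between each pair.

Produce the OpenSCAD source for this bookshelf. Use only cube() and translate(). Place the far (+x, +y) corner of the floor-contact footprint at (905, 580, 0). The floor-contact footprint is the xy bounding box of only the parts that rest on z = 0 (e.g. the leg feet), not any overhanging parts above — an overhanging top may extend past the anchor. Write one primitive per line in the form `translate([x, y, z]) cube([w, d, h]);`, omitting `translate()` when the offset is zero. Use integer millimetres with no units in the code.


translate([368, 295, 0]) cube([20, 285, 987]);
translate([885, 295, 0]) cube([20, 285, 987]);
translate([388, 295, 0]) cube([497, 285, 24]);
translate([388, 295, 273]) cube([497, 285, 24]);
translate([388, 295, 546]) cube([497, 285, 24]);
translate([388, 295, 819]) cube([497, 285, 24]);


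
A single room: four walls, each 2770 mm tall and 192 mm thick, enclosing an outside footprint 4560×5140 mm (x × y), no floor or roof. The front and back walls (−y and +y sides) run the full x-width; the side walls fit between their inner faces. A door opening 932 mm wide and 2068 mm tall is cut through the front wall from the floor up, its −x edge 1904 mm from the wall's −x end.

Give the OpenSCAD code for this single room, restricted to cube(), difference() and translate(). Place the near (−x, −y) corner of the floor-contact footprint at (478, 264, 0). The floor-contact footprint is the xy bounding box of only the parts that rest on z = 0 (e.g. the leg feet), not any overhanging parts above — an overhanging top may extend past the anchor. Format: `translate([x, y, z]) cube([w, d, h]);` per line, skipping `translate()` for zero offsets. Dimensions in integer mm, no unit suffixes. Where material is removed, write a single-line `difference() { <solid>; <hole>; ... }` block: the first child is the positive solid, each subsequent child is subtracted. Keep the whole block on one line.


difference() { translate([478, 264, 0]) cube([4560, 192, 2770]); translate([2382, 264, 0]) cube([932, 192, 2068]); }
translate([478, 5212, 0]) cube([4560, 192, 2770]);
translate([478, 456, 0]) cube([192, 4756, 2770]);
translate([4846, 456, 0]) cube([192, 4756, 2770]);


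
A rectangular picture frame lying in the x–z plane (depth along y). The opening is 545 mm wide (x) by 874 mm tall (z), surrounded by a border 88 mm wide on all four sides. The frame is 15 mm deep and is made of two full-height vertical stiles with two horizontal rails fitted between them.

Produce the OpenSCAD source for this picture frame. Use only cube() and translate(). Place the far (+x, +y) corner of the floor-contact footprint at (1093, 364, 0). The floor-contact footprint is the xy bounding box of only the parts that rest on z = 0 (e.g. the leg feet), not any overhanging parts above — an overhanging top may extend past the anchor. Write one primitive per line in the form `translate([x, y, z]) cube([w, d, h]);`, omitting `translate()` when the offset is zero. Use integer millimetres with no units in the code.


translate([372, 349, 0]) cube([88, 15, 1050]);
translate([1005, 349, 0]) cube([88, 15, 1050]);
translate([460, 349, 0]) cube([545, 15, 88]);
translate([460, 349, 962]) cube([545, 15, 88]);


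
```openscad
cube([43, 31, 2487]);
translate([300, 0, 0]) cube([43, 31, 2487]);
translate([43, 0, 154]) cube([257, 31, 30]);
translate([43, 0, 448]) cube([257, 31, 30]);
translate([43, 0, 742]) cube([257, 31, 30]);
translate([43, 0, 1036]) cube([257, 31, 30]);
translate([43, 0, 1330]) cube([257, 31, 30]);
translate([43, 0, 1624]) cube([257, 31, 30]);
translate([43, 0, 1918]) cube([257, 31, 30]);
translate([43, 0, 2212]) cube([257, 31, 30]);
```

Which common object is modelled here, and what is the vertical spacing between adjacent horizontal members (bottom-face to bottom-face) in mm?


A ladder. The rung spacing is 294 mm.

Two tall 43×31 posts with 8 short bars between them — a ladder. Adjacent rungs sit at z = 154 and z = 448, so the spacing is 448 − 154 = 294 mm.


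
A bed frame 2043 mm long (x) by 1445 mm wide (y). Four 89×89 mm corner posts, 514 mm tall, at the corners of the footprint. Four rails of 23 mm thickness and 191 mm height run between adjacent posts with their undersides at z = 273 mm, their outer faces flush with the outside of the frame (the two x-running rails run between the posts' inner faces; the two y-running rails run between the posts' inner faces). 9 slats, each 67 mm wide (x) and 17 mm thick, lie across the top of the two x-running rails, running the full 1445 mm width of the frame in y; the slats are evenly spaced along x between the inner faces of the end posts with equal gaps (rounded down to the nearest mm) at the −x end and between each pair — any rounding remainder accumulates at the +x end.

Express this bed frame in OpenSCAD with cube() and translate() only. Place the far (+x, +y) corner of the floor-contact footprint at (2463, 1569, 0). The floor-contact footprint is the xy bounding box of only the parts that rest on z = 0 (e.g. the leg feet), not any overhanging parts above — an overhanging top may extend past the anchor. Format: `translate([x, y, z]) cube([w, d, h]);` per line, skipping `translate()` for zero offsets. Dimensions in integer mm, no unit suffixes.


translate([420, 124, 0]) cube([89, 89, 514]);
translate([420, 1480, 0]) cube([89, 89, 514]);
translate([2374, 124, 0]) cube([89, 89, 514]);
translate([2374, 1480, 0]) cube([89, 89, 514]);
translate([509, 124, 273]) cube([1865, 23, 191]);
translate([509, 1546, 273]) cube([1865, 23, 191]);
translate([420, 213, 273]) cube([23, 1267, 191]);
translate([2440, 213, 273]) cube([23, 1267, 191]);
translate([635, 124, 464]) cube([67, 1445, 17]);
translate([828, 124, 464]) cube([67, 1445, 17]);
translate([1021, 124, 464]) cube([67, 1445, 17]);
translate([1214, 124, 464]) cube([67, 1445, 17]);
translate([1407, 124, 464]) cube([67, 1445, 17]);
translate([1600, 124, 464]) cube([67, 1445, 17]);
translate([1793, 124, 464]) cube([67, 1445, 17]);
translate([1986, 124, 464]) cube([67, 1445, 17]);
translate([2179, 124, 464]) cube([67, 1445, 17]);


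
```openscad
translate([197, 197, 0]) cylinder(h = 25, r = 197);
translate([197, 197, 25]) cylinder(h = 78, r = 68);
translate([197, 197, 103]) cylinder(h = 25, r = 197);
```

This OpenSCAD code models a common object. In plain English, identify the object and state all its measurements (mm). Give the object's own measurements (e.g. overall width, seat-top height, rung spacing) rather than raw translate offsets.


A spool: two coaxial disc flanges of radius 197 mm and thickness 25 mm, joined by a core cylinder of radius 68 mm and height 78 mm. The lower flange rests on z = 0 and the three cylinders share a vertical axis.


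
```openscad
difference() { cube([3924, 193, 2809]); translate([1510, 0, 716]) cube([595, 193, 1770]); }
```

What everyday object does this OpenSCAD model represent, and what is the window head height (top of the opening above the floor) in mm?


A wall with a window opening. The window head height is 2486 mm.

A wall with a rectangular opening subtracted — a window. Sill at z = 716, opening 1770 mm tall, so the head is at 716 + 1770 = 2486 mm.


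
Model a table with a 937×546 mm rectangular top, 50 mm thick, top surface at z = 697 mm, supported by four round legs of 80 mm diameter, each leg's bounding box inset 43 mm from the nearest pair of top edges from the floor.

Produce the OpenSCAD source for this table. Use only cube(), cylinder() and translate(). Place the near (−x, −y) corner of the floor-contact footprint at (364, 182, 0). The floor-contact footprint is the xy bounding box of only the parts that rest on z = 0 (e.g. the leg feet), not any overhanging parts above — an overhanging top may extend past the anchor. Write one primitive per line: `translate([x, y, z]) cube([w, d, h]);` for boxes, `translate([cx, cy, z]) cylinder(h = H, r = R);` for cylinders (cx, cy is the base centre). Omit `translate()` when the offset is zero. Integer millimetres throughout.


translate([321, 139, 647]) cube([937, 546, 50]);
translate([404, 222, 0]) cylinder(h = 647, r = 40);
translate([1175, 222, 0]) cylinder(h = 647, r = 40);
translate([404, 602, 0]) cylinder(h = 647, r = 40);
translate([1175, 602, 0]) cylinder(h = 647, r = 40);


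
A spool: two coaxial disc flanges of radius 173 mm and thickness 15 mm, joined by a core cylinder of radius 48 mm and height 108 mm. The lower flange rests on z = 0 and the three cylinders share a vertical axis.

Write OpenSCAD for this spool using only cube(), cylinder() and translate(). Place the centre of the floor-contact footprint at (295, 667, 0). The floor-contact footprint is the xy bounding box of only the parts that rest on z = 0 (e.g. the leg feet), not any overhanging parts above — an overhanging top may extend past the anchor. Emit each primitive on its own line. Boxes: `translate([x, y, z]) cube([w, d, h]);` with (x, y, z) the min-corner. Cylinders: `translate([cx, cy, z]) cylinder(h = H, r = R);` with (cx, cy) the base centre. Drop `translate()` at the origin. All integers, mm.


translate([295, 667, 0]) cylinder(h = 15, r = 173);
translate([295, 667, 15]) cylinder(h = 108, r = 48);
translate([295, 667, 123]) cylinder(h = 15, r = 173);


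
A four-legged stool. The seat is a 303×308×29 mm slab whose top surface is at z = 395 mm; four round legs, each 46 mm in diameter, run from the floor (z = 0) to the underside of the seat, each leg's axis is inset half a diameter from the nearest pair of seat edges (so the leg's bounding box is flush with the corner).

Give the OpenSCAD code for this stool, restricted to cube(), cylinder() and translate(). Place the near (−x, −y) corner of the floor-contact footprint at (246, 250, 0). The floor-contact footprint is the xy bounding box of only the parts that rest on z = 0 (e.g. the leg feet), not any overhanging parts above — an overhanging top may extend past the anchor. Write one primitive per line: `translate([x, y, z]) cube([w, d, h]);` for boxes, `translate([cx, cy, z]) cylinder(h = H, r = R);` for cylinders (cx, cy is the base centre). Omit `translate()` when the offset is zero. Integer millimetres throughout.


translate([246, 250, 366]) cube([303, 308, 29]);
translate([269, 273, 0]) cylinder(h = 366, r = 23);
translate([526, 273, 0]) cylinder(h = 366, r = 23);
translate([269, 535, 0]) cylinder(h = 366, r = 23);
translate([526, 535, 0]) cylinder(h = 366, r = 23);


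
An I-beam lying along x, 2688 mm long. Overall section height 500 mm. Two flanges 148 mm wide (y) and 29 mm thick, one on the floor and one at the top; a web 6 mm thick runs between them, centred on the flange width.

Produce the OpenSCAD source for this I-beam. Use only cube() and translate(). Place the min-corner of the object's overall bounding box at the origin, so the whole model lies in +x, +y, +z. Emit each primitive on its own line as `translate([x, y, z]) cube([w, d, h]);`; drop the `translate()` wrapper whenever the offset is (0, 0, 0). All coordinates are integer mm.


cube([2688, 148, 29]);
translate([0, 71, 29]) cube([2688, 6, 442]);
translate([0, 0, 471]) cube([2688, 148, 29]);


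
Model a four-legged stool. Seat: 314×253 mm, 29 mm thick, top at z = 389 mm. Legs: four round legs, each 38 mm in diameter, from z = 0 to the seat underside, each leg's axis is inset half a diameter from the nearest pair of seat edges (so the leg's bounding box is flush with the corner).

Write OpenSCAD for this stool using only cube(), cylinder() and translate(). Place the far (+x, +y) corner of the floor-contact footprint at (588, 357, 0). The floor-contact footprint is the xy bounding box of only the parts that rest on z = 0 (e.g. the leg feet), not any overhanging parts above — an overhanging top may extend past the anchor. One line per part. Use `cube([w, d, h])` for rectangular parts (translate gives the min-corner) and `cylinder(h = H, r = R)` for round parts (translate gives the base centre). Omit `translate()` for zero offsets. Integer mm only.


// leg_h = 389 - 29 = 360
translate([274, 104, 360]) cube([314, 253, 29]);
translate([293, 123, 0]) cylinder(h = 360, r = 19);
translate([569, 123, 0]) cylinder(h = 360, r = 19);
translate([293, 338, 0]) cylinder(h = 360, r = 19);
translate([569, 338, 0]) cylinder(h = 360, r = 19);


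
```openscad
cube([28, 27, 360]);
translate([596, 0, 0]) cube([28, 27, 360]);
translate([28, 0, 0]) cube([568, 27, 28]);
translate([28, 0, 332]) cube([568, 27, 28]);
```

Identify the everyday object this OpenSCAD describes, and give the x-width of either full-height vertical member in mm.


A picture frame. The border width is 28 mm.

Four thin pieces enclosing a rectangular opening — a picture frame. The two full-height stiles are 360 mm tall; the top rail sits at z = 332 and is 28 mm tall, so the border above the opening is 360 − 332 = 28 mm, matching the stile x-width.


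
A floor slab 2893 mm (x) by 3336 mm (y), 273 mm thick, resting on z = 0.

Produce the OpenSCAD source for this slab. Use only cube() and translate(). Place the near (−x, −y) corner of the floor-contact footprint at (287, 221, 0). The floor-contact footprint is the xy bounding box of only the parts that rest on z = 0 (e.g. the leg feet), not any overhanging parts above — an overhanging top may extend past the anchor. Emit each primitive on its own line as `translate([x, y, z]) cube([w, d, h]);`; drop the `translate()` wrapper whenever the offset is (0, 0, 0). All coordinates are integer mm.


translate([287, 221, 0]) cube([2893, 3336, 273]);


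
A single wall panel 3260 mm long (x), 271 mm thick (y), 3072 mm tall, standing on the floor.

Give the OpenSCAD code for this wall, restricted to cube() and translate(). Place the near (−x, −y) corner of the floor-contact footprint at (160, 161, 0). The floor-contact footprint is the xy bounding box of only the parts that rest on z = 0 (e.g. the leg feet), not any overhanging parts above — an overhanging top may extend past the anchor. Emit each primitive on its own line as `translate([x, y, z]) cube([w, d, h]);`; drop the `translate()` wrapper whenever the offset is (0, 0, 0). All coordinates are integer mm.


translate([160, 161, 0]) cube([3260, 271, 3072]);


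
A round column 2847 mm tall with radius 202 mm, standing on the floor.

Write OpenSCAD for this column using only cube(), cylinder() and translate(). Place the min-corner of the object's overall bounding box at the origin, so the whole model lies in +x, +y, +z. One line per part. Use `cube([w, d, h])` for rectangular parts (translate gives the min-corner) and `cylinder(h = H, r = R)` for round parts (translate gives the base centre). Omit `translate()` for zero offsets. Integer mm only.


translate([202, 202, 0]) cylinder(h = 2847, r = 202);


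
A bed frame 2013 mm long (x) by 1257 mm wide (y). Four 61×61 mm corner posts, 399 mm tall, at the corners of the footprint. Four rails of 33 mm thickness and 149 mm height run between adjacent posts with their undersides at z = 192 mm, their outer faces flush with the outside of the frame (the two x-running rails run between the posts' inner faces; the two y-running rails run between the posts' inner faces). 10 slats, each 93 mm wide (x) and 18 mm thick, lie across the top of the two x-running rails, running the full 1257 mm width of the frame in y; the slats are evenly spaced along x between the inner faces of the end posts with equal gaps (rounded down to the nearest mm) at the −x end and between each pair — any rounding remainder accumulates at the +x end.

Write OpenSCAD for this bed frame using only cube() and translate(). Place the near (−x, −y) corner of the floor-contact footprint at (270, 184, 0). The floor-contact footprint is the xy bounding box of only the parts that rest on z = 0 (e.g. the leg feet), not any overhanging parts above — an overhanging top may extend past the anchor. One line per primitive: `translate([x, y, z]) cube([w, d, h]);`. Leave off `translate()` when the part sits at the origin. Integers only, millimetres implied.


translate([270, 184, 0]) cube([61, 61, 399]);
translate([270, 1380, 0]) cube([61, 61, 399]);
translate([2222, 184, 0]) cube([61, 61, 399]);
translate([2222, 1380, 0]) cube([61, 61, 399]);
translate([331, 184, 192]) cube([1891, 33, 149]);
translate([331, 1408, 192]) cube([1891, 33, 149]);
translate([270, 245, 192]) cube([33, 1135, 149]);
translate([2250, 245, 192]) cube([33, 1135, 149]);
translate([418, 184, 341]) cube([93, 1257, 18]);
translate([598, 184, 341]) cube([93, 1257, 18]);
translate([778, 184, 341]) cube([93, 1257, 18]);
translate([958, 184, 341]) cube([93, 1257, 18]);
translate([1138, 184, 341]) cube([93, 1257, 18]);
translate([1318, 184, 341]) cube([93, 1257, 18]);
translate([1498, 184, 341]) cube([93, 1257, 18]);
translate([1678, 184, 341]) cube([93, 1257, 18]);
translate([1858, 184, 341]) cube([93, 1257, 18]);
translate([2038, 184, 341]) cube([93, 1257, 18]);


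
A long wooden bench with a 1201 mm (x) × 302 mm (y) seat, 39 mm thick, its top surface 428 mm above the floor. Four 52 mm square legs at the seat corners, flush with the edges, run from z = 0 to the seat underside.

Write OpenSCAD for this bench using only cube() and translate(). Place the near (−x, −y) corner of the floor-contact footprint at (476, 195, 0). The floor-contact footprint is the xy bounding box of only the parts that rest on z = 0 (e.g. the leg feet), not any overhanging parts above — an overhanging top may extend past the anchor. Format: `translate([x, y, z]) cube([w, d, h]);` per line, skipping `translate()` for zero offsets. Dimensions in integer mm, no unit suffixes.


// leg_h = 428 − 39 = 389
translate([476, 195, 389]) cube([1201, 302, 39]);
translate([476, 195, 0]) cube([52, 52, 389]);
translate([476, 445, 0]) cube([52, 52, 389]);
translate([1625, 195, 0]) cube([52, 52, 389]);
translate([1625, 445, 0]) cube([52, 52, 389]);


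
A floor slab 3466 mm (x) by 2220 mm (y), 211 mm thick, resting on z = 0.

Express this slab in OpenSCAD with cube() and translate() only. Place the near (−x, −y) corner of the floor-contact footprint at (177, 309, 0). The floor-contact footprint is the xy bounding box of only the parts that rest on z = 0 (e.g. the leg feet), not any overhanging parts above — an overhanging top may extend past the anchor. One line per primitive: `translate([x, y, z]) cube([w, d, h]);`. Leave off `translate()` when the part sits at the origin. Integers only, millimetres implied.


translate([177, 309, 0]) cube([3466, 2220, 211]);


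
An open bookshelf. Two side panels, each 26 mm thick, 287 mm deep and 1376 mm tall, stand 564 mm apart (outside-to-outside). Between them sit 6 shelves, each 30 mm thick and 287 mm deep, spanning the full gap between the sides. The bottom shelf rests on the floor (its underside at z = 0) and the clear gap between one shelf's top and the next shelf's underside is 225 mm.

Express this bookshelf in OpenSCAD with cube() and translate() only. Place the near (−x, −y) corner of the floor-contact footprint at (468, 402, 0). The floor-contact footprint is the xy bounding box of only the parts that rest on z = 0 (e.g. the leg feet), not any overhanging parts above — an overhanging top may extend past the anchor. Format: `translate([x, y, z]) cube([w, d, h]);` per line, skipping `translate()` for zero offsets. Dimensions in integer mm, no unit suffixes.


translate([468, 402, 0]) cube([26, 287, 1376]);
translate([1006, 402, 0]) cube([26, 287, 1376]);
translate([494, 402, 0]) cube([512, 287, 30]);
translate([494, 402, 255]) cube([512, 287, 30]);
translate([494, 402, 510]) cube([512, 287, 30]);
translate([494, 402, 765]) cube([512, 287, 30]);
translate([494, 402, 1020]) cube([512, 287, 30]);
translate([494, 402, 1275]) cube([512, 287, 30]);


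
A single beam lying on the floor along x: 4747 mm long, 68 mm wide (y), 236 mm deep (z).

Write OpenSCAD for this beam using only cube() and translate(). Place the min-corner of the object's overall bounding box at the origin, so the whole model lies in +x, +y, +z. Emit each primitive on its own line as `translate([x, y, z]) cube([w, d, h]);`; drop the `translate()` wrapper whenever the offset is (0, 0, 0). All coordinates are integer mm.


cube([4747, 68, 236]);


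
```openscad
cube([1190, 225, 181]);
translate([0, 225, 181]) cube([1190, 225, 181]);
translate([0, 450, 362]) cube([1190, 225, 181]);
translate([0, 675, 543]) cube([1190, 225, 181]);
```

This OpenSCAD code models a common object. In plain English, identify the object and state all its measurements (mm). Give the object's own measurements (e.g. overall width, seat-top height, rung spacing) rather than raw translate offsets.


A straight staircase of 4 solid steps. Each step is 1190 mm wide (x), 225 mm deep (y, the going) and 181 mm tall (the rise). The first step rests on the floor; each subsequent step sits one going further in +y and one rise higher in +z, directly behind and above the previous step with no overlap.


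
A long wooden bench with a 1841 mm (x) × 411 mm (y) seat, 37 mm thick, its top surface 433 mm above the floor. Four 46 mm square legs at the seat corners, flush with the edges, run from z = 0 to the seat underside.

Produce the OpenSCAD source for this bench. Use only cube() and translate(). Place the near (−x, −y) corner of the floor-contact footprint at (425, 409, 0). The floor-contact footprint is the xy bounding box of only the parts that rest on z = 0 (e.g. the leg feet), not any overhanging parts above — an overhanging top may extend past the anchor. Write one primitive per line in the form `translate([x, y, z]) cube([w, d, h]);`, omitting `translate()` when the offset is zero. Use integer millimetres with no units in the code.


translate([425, 409, 396]) cube([1841, 411, 37]);
translate([425, 409, 0]) cube([46, 46, 396]);
translate([425, 774, 0]) cube([46, 46, 396]);
translate([2220, 409, 0]) cube([46, 46, 396]);
translate([2220, 774, 0]) cube([46, 46, 396]);


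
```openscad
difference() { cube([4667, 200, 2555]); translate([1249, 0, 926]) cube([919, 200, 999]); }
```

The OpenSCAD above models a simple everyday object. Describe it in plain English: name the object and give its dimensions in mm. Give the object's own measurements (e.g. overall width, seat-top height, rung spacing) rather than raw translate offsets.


A wall 4667 mm long (x), 200 mm thick (y), 2555 mm tall, with a rectangular window opening cut through it. The opening is 919 mm wide and 999 mm tall; its sill is at z = 926 mm and its near (−x) edge is 1249 mm from the wall's −x end. The opening passes through the full wall thickness.


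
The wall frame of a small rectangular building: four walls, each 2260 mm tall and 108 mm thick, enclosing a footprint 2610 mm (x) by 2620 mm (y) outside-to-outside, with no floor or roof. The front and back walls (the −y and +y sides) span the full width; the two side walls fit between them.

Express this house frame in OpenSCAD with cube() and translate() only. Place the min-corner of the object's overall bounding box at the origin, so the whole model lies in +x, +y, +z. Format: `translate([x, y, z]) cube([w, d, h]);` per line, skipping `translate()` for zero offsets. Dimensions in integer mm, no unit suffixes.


cube([2610, 108, 2260]);
translate([0, 2512, 0]) cube([2610, 108, 2260]);
translate([0, 108, 0]) cube([108, 2404, 2260]);
translate([2502, 108, 0]) cube([108, 2404, 2260]);


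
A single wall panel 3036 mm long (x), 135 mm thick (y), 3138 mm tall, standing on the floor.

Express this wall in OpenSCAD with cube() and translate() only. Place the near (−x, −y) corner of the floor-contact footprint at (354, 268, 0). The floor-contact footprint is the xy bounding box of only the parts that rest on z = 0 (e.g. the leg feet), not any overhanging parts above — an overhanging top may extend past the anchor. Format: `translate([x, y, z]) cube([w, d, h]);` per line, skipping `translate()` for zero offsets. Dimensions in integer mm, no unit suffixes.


translate([354, 268, 0]) cube([3036, 135, 3138]);


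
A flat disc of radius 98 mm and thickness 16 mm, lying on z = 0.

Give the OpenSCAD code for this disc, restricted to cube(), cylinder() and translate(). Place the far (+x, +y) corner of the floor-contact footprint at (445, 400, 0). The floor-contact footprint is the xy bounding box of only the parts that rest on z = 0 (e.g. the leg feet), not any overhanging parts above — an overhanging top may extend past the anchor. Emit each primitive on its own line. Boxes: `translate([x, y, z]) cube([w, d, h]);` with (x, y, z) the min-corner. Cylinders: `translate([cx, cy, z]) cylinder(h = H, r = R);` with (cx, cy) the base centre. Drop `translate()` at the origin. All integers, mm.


translate([347, 302, 0]) cylinder(h = 16, r = 98);


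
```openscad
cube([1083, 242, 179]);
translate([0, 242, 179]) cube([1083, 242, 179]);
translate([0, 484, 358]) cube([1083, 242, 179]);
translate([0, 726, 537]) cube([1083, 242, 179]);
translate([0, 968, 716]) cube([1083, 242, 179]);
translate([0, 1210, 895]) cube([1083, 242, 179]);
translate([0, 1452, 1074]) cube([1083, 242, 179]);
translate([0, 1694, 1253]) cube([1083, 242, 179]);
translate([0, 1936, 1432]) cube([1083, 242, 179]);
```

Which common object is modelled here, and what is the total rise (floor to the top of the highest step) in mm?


A staircase. The total rise is 1611 mm.

9 identical blocks, each offset up and back from the previous — a staircase. Each step is 179 mm tall and there are 9 of them, so the total rise is 9 × 179 = 1611 mm.


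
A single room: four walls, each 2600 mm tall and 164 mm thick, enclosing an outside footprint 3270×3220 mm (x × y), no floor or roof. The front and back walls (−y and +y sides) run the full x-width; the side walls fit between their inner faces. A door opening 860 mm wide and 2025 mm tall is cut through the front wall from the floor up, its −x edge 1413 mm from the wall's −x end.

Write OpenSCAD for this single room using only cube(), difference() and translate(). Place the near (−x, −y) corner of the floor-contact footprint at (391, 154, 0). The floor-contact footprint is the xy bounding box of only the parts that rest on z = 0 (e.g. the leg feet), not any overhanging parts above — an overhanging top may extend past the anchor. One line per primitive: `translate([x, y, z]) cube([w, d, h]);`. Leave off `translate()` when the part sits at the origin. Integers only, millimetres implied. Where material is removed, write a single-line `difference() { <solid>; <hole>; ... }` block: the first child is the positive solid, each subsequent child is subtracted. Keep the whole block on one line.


difference() { translate([391, 154, 0]) cube([3270, 164, 2600]); translate([1804, 154, 0]) cube([860, 164, 2025]); }
translate([391, 3210, 0]) cube([3270, 164, 2600]);
translate([391, 318, 0]) cube([164, 2892, 2600]);
translate([3497, 318, 0]) cube([164, 2892, 2600]);


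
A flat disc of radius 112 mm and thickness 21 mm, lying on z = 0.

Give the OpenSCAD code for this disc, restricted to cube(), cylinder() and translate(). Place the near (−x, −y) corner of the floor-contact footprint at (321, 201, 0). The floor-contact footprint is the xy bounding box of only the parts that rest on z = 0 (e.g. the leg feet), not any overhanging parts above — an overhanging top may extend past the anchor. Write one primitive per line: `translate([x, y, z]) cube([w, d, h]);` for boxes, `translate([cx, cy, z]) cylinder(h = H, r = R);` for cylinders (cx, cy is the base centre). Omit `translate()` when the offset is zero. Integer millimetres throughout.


translate([433, 313, 0]) cylinder(h = 21, r = 112);


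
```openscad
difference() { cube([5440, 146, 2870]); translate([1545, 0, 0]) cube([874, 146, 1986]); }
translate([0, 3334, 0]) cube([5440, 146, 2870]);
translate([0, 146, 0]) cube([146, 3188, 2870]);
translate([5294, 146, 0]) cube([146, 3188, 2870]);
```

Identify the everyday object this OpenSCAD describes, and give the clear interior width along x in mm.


A single room. The interior width is 5148 mm.

Four walls enclosing a rectangle with a door in the front wall — a room. Outside width 5440 minus two 146 mm walls gives 5148 mm.


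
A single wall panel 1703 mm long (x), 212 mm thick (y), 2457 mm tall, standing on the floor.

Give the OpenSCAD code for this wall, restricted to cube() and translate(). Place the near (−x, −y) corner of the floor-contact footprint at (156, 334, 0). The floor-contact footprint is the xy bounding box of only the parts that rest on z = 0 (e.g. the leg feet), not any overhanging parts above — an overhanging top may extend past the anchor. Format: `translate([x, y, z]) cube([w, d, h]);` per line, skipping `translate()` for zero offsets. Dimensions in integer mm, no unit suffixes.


translate([156, 334, 0]) cube([1703, 212, 2457]);


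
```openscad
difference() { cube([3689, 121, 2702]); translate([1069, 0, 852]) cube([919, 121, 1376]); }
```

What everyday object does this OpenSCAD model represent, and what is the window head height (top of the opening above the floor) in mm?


A wall with a window opening. The window head height is 2228 mm.

A wall with a rectangular opening subtracted — a window. Sill at z = 852, opening 1376 mm tall, so the head is at 852 + 1376 = 2228 mm.


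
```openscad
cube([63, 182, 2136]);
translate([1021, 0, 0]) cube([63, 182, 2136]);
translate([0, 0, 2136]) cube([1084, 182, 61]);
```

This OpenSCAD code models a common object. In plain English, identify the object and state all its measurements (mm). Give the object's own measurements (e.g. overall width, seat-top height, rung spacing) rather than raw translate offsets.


A door frame. The clear opening is 958 mm wide and 2136 mm high. Two 63 mm wide jambs, 182 mm deep, stand either side of the opening from the floor to the top of the opening. A 61 mm thick head sits across the top of both jambs, spanning the full outside width of the frame.


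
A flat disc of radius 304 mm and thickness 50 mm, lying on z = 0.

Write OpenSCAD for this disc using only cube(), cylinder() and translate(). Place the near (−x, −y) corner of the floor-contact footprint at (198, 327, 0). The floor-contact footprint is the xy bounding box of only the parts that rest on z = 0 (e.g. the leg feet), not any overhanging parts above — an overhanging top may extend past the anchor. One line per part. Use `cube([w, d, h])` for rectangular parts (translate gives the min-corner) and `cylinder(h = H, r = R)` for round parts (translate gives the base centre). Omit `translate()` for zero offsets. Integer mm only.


translate([502, 631, 0]) cylinder(h = 50, r = 304);
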